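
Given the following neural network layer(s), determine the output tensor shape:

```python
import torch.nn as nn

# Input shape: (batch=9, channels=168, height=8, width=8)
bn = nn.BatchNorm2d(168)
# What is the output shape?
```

Input: (9, 168, 8, 8) -> Output: (9, 168, 8, 8)

Answer: (9, 168, 8, 8)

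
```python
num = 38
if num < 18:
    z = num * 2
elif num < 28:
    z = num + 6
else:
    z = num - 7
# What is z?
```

Trace:
`num = 38` → num = 38
`if num < 18: ...` → num < 18 is False, num < 28 is False, take else branch → z = 31
So z = 31

Answer: 31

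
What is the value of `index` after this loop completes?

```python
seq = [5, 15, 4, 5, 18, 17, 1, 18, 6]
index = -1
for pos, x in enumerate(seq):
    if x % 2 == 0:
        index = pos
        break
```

First even number index in [5, 15, 4, 5, 18, 17, 1, 18, 6]
`index` takes the values: -1 → 2

Answer: 2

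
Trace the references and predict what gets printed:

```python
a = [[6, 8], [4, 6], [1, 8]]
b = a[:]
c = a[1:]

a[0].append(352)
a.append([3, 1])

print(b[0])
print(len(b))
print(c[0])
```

Key concept: slice with nested mutation.
Step by step:
`a = [[6, 8], [4, 6], [1, 8]]` → a = [[6, 8], [4, 6], [1, 8]]
`b = a[:]` → b = [[6, 8], [4, 6], [1, 8]]
`c = a[1:]` → c = [[4, 6], [1, 8]]
`a[0].append(352)` → a = [[6, 8, 352], [4, 6], [1, 8]]; b = [[6, 8, 352], [4, 6], [1, 8]]
`a.append([3, 1])` → a = [[6, 8, 352], [4, 6], [1, 8], [3, 1]]
`print(b[0])` → prints [6, 8, 352]
`print(len(b))` → prints 3
`print(c[0])` → prints [4, 6]

Answer:
[6, 8, 352]
3
[4, 6]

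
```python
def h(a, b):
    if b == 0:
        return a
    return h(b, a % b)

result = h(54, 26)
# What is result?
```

h(54, 26) -> h(26, 2) -> h(2, 0) -> 2

Answer: 2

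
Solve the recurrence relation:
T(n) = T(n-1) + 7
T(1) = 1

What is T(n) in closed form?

Unrolling: T(n) = T(1) + 7·(n-1) = 1 + 7(n-1) = 7n - 6.

Answer: T(n) = 7n - 6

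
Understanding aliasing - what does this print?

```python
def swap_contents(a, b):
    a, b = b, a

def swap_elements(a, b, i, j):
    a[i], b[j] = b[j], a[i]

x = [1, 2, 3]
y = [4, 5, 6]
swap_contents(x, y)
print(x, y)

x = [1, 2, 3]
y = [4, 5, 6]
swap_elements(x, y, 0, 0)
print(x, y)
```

Key concept: parameter rebinding vs mutation.
Step by step:
`x = [1, 2, 3]` → x = [1, 2, 3]
`y = [4, 5, 6]` → y = [4, 5, 6]
`swap_contents(x, y)` → no visible change to tracked variables
`print(x, y)` → prints [1, 2, 3] [4, 5, 6]
`x = [1, 2, 3]` → x = [1, 2, 3]
`y = [4, 5, 6]` → y = [4, 5, 6]
`swap_elements(x, y, 0, 0)` → x = [4, 2, 3]; y = [1, 5, 6]
`print(x, y)` → prints [4, 2, 3] [1, 5, 6]

Answer:
[1, 2, 3] [4, 5, 6]
[4, 2, 3] [1, 5, 6]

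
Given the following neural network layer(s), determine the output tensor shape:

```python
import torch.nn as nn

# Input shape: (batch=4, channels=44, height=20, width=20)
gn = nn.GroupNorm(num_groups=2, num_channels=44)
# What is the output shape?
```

Input: (4, 44, 20, 20) -> Output: (4, 44, 20, 20)

Answer: (4, 44, 20, 20)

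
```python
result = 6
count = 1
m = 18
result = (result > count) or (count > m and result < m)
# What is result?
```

Trace:
`result = 6` → result = 6
`count = 1` → count = 1
`m = 18` → m = 18
`result = (result > count) or (count > m and result < m)` → result = True
So result = True

Answer: True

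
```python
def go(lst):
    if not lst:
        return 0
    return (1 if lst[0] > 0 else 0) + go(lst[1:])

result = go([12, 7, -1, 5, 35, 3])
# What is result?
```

Count of positive elements in [12, 7, -1, 5, 35, 3] = 5

Answer: 5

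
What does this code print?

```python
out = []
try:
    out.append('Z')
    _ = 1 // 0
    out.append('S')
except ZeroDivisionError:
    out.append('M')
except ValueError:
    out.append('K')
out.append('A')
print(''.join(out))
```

Execution trace: 'Z' (try body) → 'M' (except ZeroDivisionError) → 'A' (after the try/except). Output: ZMA

Answer: ZMA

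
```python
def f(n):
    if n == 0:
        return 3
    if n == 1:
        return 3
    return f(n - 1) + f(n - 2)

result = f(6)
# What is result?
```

Build up from base cases: f(0)=3, f(1)=3, f(2)=6, f(3)=9, f(4)=15, f(5)=24, f(6)=39

Answer: 39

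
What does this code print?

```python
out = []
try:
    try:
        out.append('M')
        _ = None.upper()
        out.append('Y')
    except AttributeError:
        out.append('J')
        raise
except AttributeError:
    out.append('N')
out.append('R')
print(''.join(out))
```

Execution trace: 'M' (try body) → 'J' (except AttributeError) → 'N' (outer except AttributeError) → 'R' (after the try/except). Output: MJNR

Answer: MJNR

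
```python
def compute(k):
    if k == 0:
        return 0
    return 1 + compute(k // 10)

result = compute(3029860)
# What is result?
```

Count of digits of 3029860: 7

Answer: 7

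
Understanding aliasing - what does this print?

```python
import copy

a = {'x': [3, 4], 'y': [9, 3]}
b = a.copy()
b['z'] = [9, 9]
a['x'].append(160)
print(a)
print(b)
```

Key concept: shallow copy of dict with mutable values.
Step by step:
`a = {'x': [3, 4], 'y': [9, 3]}` → a = {'x': [3, 4], 'y': [9, 3]}
`b = a.copy()` → b = {'x': [3, 4], 'y': [9, 3]}
`b['z'] = [9, 9]` → b = {'x': [3, 4], 'y': [9, 3], 'z': [9, 9]}
`a['x'].append(160)` → a = {'x': [3, 4, 160], 'y': [9, 3]}; b = {'x': [3, 4, 160], 'y': [9, 3], 'z': [9, 9]}
`print(a)` → prints {'x': [3, 4, 160], 'y': [9, 3]}
`print(b)` → prints {'x': [3, 4, 160], 'y': [9, 3], 'z': [9, 9]}

Answer:
{'x': [3, 4, 160], 'y': [9, 3]}
{'x': [3, 4, 160], 'y': [9, 3], 'z': [9, 9]}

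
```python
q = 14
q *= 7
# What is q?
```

Trace:
`q = 14` → q = 14
`q *= 7` → q = 98
So q = 98

Answer: 98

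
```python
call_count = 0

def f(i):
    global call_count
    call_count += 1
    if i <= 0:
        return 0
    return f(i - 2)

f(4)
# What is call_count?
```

Linear recursion stepping by 2: 3 calls from i=4 down to ≤0.

Answer: 3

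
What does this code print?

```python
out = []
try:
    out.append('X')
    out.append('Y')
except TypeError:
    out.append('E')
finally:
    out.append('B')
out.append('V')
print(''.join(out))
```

Execution trace: 'X' (try body) → 'Y' (try body, no exception) → 'B' (finally) → 'V' (after the try/except). Output: XYBV

Answer: XYBV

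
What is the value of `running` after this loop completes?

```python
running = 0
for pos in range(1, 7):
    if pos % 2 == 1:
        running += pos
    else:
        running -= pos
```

Add odd, subtract even
`running` takes the values: 0 → 1 → -1 → 2 → -2 → 3 → -3

Answer: -3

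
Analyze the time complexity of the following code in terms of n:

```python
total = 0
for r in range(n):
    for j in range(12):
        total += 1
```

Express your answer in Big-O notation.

Each loop level contributes: n × 1. Multiplying the contributions gives O(n).

Answer: O(n)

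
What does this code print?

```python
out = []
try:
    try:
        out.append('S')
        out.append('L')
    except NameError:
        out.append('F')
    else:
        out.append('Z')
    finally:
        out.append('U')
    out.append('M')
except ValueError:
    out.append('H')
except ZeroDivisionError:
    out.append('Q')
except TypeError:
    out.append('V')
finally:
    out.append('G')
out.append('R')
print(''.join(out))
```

Execution trace: 'S' (inner try body) → 'L' (inner try body, no exception) → 'Z' (inner else) → 'U' (inner finally) → 'M' (try body, no exception) → 'G' (finally) → 'R' (after the try/except). Output: SLZUMGR

Answer: SLZUMGR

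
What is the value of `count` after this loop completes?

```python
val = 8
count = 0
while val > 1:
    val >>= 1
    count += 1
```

Count right shifts until 1
`count` takes the values: 0 → 1 → 2 → 3

Answer: 3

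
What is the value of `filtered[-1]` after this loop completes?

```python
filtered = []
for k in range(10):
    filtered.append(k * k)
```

Last element of squares 0 to 9
`filtered` takes the values: [] → [0] → [0, 1] → [0, 1, 4] → [0, 1, 4, 9] → [0, 1, 4, 9, 16] → [0, 1, 4, 9, 16, 25] → [0, 1, 4, 9, 16, 25, 36] → [0, 1, 4, 9, 16, 25, 36, 49] → [0, 1, 4, 9, 16, 25, 36, 49, 64] → [0, 1, 4, 9, 16, 25, 36, 49, 64, 81]
So `filtered[-1]` = 81

Answer: 81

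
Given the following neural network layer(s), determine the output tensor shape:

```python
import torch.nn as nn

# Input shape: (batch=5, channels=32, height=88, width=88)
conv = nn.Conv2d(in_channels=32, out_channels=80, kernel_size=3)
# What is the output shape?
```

Input: (5, 32, 88, 88) -> Output: (5, 80, 86, 86)

Answer: (5, 80, 86, 86)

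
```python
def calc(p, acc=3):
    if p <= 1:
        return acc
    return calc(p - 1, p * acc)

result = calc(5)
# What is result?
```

Accumulator trace (n, acc): (5, 3) -> (4, 15) -> (3, 60) -> (2, 180) -> (1, 360) -> return 360

Answer: 360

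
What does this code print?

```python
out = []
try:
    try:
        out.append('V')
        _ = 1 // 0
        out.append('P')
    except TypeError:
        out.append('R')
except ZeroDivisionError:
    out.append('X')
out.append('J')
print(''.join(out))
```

Execution trace: 'V' (try body) → 'X' (outer except ZeroDivisionError) → 'J' (after the try/except). Output: VXJ

Answer: VXJ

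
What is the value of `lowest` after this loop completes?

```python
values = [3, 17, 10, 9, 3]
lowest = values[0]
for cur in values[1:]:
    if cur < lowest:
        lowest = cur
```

Minimum of [3, 17, 10, 9, 3]
`lowest` takes the values: 3

Answer: 3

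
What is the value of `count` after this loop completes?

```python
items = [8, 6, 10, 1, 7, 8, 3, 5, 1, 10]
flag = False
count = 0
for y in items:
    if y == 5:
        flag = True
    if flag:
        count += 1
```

Count elements after first 5 in [8, 6, 10, 1, 7, 8, 3, 5, 1, 10]
`count` takes the values: 0 → 1 → 2 → 3

Answer: 3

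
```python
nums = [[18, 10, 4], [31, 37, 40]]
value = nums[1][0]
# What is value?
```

Trace:
`nums = [[18, 10, 4], [31, 37, 40]]` → nums = [[18, 10, 4], [31, 37, 40]]
`value = nums[1][0]` → value = 31
So value = 31

Answer: 31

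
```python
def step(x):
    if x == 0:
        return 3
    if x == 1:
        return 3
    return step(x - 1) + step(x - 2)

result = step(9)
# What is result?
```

Build up from base cases: step(0)=3, step(1)=3, step(2)=6, step(3)=9, step(4)=15, step(5)=24, step(6)=39, ..., step(9)=165

Answer: 165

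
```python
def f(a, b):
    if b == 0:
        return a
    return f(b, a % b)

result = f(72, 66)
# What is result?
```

f(72, 66) -> f(66, 6) -> f(6, 0) -> 6

Answer: 6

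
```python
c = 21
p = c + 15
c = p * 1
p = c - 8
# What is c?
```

Trace:
`c = 21` → c = 21
`p = c + 15` → p = 36
`c = p * 1` → c = 36
`p = c - 8` → p = 28
So c = 36

Answer: 36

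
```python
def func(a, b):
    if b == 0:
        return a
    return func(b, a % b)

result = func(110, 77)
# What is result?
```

func(110, 77) -> func(77, 33) -> func(33, 11) -> func(11, 0) -> 11

Answer: 11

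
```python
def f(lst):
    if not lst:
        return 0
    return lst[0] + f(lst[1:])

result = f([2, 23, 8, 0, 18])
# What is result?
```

2 + 23 + 8 + 0 + 18 + 0 = 51

Answer: 51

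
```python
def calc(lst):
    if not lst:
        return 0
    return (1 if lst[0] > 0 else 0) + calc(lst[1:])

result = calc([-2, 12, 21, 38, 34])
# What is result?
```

Count of positive elements in [-2, 12, 21, 38, 34] = 4

Answer: 4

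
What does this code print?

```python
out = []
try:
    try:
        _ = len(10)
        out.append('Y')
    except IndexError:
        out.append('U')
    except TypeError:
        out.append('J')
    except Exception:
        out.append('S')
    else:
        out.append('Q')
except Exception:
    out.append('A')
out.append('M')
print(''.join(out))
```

Execution trace: 'J' (inner except TypeError) → 'M' (after the try/except). Output: JM

Answer: JM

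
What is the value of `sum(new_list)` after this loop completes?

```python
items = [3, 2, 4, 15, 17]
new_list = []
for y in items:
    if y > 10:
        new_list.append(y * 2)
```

Sum of doubled values > 10
`new_list` takes the values: [] → [30] → [30, 34]
So `sum(new_list)` = 64

Answer: 64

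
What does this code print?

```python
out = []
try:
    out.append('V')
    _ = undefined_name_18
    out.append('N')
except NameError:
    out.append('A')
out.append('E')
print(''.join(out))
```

Execution trace: 'V' (try body) → 'A' (except NameError) → 'E' (after the try/except). Output: VAE

Answer: VAE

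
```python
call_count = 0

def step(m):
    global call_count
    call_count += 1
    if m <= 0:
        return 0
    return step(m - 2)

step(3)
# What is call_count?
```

Linear recursion stepping by 2: 3 calls from m=3 down to ≤0.

Answer: 3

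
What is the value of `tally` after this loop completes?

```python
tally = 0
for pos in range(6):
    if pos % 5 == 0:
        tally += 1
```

Count numbers divisible by 5 in range(6)
`tally` takes the values: 0 → 1 → 2

Answer: 2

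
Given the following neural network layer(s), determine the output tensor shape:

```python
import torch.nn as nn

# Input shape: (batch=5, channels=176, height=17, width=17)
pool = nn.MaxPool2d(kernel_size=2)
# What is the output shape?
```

Input: (5, 176, 17, 17) -> Output: (5, 176, 8, 8)

Answer: (5, 176, 8, 8)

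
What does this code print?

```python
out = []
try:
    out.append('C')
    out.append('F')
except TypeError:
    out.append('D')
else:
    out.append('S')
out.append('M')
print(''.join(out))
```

Execution trace: 'C' (try body) → 'F' (try body, no exception) → 'S' (else) → 'M' (after the try/except). Output: CFSM

Answer: CFSM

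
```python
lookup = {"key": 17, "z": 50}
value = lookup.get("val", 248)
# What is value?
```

Trace:
`lookup = {"key": 17, "z": 50}` → lookup = {'key': 17, 'z': 50}
`value = lookup.get("val", 248)` → value = 248
So value = 248

Answer: 248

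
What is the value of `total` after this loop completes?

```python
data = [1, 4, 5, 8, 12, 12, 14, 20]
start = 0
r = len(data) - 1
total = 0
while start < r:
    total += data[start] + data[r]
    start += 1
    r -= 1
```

Sum of pairs from ends
`total` takes the values: 0 → 21 → 39 → 56 → 76

Answer: 76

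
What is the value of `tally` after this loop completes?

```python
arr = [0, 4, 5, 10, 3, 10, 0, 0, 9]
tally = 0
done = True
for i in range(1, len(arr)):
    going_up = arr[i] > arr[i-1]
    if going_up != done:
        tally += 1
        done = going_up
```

Count direction changes in [0, 4, 5, 10, 3, 10, 0, 0, 9]
`tally` takes the values: 0 → 1 → 2 → 3 → 4

Answer: 4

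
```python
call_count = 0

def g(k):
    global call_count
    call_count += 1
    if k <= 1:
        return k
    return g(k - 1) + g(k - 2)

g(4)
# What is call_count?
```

Calls(k) = 1 + Calls(k-1) + Calls(k-2); Calls(0)=Calls(1)=1. For k=4 this gives 9.

Answer: 9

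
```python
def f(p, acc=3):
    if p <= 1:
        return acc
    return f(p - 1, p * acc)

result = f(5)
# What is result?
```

Accumulator trace (n, acc): (5, 3) -> (4, 15) -> (3, 60) -> (2, 180) -> (1, 360) -> return 360

Answer: 360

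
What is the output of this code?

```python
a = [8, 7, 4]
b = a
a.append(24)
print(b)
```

Key concept: basic list aliasing.
Step by step:
`a = [8, 7, 4]` → a = [8, 7, 4]
`b = a` → b = [8, 7, 4] (same object as a)
`a.append(24)` → a = [8, 7, 4, 24] (same object as b); b = [8, 7, 4, 24] (same object as a)
`print(b)` → prints [8, 7, 4, 24]

Answer: [8, 7, 4, 24]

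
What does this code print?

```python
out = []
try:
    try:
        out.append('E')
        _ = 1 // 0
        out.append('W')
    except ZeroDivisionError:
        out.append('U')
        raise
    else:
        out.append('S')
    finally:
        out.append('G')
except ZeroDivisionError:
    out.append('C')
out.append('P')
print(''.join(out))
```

Execution trace: 'E' (inner try body) → 'U' (inner except ZeroDivisionError) → 'G' (inner finally) → 'C' (outer except ZeroDivisionError) → 'P' (after the try/except). Output: EUGCP

Answer: EUGCP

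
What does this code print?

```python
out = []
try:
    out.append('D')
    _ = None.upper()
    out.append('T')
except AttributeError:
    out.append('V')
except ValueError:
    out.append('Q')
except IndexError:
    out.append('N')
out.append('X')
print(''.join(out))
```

Execution trace: 'D' (try body) → 'V' (except AttributeError) → 'X' (after the try/except). Output: DVX

Answer: DVX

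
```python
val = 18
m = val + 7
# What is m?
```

Trace:
`val = 18` → val = 18
`m = val + 7` → m = 25
So m = 25

Answer: 25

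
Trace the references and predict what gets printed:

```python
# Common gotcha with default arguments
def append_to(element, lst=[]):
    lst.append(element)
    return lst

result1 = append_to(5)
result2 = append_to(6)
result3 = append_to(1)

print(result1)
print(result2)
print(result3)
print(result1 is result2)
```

Key concept: mutable default argument gotcha.
Step by step:
`result1 = append_to(5)` → result1 = [5]
`result2 = append_to(6)` → result1 = [5, 6] (same object as result2); result2 = [5, 6] (same object as result1)
`result3 = append_to(1)` → result1 = [5, 6, 1] (same object as result2, result3); result2 = [5, 6, 1] (same object as result1, result3); result3 = [5, 6, 1] (same object as result1, result2)
`print(result1)` → prints [5, 6, 1]
`print(result2)` → prints [5, 6, 1]
`print(result3)` → prints [5, 6, 1]
`print(result1 is result2)` → prints True

Answer:
[5, 6, 1]
[5, 6, 1]
[5, 6, 1]
True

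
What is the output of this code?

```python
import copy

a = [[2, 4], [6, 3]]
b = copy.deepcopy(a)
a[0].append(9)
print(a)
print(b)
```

Key concept: deep copy is fully independent.
Step by step:
`a = [[2, 4], [6, 3]]` → a = [[2, 4], [6, 3]]
`b = copy.deepcopy(a)` → b = [[2, 4], [6, 3]]
`a[0].append(9)` → a = [[2, 4, 9], [6, 3]]
`print(a)` → prints [[2, 4, 9], [6, 3]]
`print(b)` → prints [[2, 4], [6, 3]]

Answer:
[[2, 4, 9], [6, 3]]
[[2, 4], [6, 3]]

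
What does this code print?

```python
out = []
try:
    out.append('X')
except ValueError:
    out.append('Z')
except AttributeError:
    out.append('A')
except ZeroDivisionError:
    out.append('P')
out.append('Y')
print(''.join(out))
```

Execution trace: 'X' (try body, no exception) → 'Y' (after the try/except). Output: XY

Answer: XY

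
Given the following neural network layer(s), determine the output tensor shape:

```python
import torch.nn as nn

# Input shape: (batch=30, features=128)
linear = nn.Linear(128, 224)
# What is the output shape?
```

Input: (30, 128) -> Output: (30, 224)

Answer: (30, 224)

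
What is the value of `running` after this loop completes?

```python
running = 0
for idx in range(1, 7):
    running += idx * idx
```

Sum of squares 1² to 6² = 91
`running` takes the values: 0 → 1 → 5 → 14 → 30 → 55 → 91

Answer: 91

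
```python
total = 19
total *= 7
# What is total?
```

Trace:
`total = 19` → total = 19
`total *= 7` → total = 133
So total = 133

Answer: 133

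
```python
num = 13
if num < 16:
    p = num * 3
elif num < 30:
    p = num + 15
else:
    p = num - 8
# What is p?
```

Trace:
`num = 13` → num = 13
`if num < 16: ...` → num < 16 is True → p = 39
So p = 39

Answer: 39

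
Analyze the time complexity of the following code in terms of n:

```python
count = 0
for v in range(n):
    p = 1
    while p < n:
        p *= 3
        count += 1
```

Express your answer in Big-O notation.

Each loop level contributes: n × log n. Multiplying the contributions gives O(n log n).

Answer: O(n log n)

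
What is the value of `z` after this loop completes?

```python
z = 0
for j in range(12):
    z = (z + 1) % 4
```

Increment mod 4, 12 times = 0
`z` takes the values: 0 → 1 → 2 → 3 → 0 → 1 → 2 → 3 → 0 → 1 → 2 → 3 → 0

Answer: 0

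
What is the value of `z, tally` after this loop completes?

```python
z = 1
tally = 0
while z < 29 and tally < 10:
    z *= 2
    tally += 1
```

Double until >= 29 or 10 iterations
`z, tally` takes the values: (1, 0) → (2, 0) → (2, 1) → (4, 1) → (4, 2) → (8, 2) → (8, 3) → (16, 3) → (16, 4) → (32, 4) → (32, 5)

Answer: 32, 5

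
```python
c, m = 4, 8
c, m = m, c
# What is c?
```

Trace:
`c, m = 4, 8` → c = 4; m = 8
`c, m = m, c` → c = 8; m = 4
So c = 8

Answer: 8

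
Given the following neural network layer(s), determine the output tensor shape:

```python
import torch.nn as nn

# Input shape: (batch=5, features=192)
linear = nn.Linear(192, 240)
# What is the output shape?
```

Input: (5, 192) -> Output: (5, 240)

Answer: (5, 240)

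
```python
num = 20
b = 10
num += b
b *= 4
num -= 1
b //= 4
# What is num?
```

Trace:
`num = 20` → num = 20
`b = 10` → b = 10
`num += b` → num = 30
`b *= 4` → b = 40
`num -= 1` → num = 29
`b //= 4` → b = 10
So num = 29

Answer: 29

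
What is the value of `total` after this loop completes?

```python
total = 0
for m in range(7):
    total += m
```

Sum of 0 to 6 = 21
`total` takes the values: 0 → 1 → 3 → 6 → 10 → 15 → 21

Answer: 21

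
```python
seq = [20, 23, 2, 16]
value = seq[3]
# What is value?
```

Trace:
`seq = [20, 23, 2, 16]` → seq = [20, 23, 2, 16]
`value = seq[3]` → value = 16
So value = 16

Answer: 16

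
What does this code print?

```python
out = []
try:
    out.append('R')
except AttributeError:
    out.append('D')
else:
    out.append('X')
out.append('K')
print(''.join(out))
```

Execution trace: 'R' (try body, no exception) → 'X' (else) → 'K' (after the try/except). Output: RXK

Answer: RXK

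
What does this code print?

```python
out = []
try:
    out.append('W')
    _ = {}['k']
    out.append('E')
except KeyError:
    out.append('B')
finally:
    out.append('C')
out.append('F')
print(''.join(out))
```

Execution trace: 'W' (try body) → 'B' (except KeyError) → 'C' (finally) → 'F' (after the try/except). Output: WBCF

Answer: WBCF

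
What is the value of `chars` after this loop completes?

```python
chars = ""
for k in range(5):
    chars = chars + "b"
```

Repeat 'b' 5 times
`chars` takes the values: "" → "b" → "bb" → "bbb" → "bbbb" → "bbbbb"

Answer: "bbbbb"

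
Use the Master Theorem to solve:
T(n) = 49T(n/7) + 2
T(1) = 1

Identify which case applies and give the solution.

a=49, b=7, f(n)=2. log_7(49) = 2. Since c=0 < 2, Case 1 applies: T(n) = Θ(n^log_b(a)) = O(n^2).

Answer: O(n^2) - Case 1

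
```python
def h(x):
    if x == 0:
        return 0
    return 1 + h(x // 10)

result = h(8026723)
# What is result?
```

Count of digits of 8026723: 7

Answer: 7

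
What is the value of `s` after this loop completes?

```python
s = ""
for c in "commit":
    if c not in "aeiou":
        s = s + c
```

Remove vowels from 'commit'
`s` takes the values: "" → "c" → "cm" → "cmm" → "cmmt"

Answer: "cmmt"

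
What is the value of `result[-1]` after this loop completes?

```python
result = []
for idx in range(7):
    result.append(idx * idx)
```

Last element of squares 0 to 6
`result` takes the values: [] → [0] → [0, 1] → [0, 1, 4] → [0, 1, 4, 9] → [0, 1, 4, 9, 16] → [0, 1, 4, 9, 16, 25] → [0, 1, 4, 9, 16, 25, 36]
So `result[-1]` = 36

Answer: 36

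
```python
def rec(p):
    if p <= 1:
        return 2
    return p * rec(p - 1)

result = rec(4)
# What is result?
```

rec(4) = 4 * 3 * 2 * 2 = 48

Answer: 48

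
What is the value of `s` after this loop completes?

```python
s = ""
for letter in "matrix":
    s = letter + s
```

Reverse 'matrix'
`s` takes the values: "" → "m" → "am" → "tam" → "rtam" → "irtam" → "xirtam"

Answer: "xirtam"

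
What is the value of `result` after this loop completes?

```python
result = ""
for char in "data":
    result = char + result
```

Reverse 'data'
`result` takes the values: "" → "d" → "ad" → "tad" → "atad"

Answer: "atad"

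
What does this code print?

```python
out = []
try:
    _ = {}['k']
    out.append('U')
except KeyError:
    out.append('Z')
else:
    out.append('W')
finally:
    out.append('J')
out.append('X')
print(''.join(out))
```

Execution trace: 'Z' (except KeyError) → 'J' (finally) → 'X' (after the try/except). Output: ZJX

Answer: ZJX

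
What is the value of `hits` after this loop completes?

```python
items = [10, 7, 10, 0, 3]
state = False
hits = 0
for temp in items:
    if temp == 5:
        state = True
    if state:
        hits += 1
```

Count elements after first 5 in [10, 7, 10, 0, 3]
`hits` takes the values: 0

Answer: 0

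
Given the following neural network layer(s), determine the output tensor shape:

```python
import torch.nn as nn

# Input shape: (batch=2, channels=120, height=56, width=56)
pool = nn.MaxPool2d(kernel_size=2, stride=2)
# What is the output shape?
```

Input: (2, 120, 56, 56) -> Output: (2, 120, 28, 28)

Answer: (2, 120, 28, 28)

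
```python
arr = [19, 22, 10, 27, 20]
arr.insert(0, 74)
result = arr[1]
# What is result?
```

Trace:
`arr = [19, 22, 10, 27, 20]` → arr = [19, 22, 10, 27, 20]
`arr.insert(0, 74)` → arr = [74, 19, 22, 10, 27, 20]
`result = arr[1]` → result = 19
So result = 19

Answer: 19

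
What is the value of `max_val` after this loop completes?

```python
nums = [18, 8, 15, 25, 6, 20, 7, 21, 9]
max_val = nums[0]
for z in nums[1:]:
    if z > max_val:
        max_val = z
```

Maximum of [18, 8, 15, 25, 6, 20, 7, 21, 9]
`max_val` takes the values: 18 → 25

Answer: 25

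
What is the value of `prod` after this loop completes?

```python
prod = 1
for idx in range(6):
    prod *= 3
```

3^6 = 729
`prod` takes the values: 1 → 3 → 9 → 27 → 81 → 243 → 729

Answer: 729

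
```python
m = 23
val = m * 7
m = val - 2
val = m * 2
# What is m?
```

Trace:
`m = 23` → m = 23
`val = m * 7` → val = 161
`m = val - 2` → m = 159
`val = m * 2` → val = 318
So m = 159

Answer: 159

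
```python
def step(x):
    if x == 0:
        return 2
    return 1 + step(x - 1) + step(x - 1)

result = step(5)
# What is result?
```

step(x) = 1 + 2·step(x-1), step(0)=2. Closed form: (2+1)·2^5 - 1 = 95.

Answer: 95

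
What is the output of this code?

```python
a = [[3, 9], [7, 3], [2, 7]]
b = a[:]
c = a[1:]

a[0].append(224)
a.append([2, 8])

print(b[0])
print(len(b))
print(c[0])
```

Key concept: slice with nested mutation.
Step by step:
`a = [[3, 9], [7, 3], [2, 7]]` → a = [[3, 9], [7, 3], [2, 7]]
`b = a[:]` → b = [[3, 9], [7, 3], [2, 7]]
`c = a[1:]` → c = [[7, 3], [2, 7]]
`a[0].append(224)` → a = [[3, 9, 224], [7, 3], [2, 7]]; b = [[3, 9, 224], [7, 3], [2, 7]]
`a.append([2, 8])` → a = [[3, 9, 224], [7, 3], [2, 7], [2, 8]]
`print(b[0])` → prints [3, 9, 224]
`print(len(b))` → prints 3
`print(c[0])` → prints [7, 3]

Answer:
[3, 9, 224]
3
[7, 3]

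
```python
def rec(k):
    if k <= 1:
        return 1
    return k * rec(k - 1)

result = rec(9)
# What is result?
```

rec(9) = 9 * 8 * 7 * 6 * 5 * 4 * 3 * 2 * 1 = 362880

Answer: 362880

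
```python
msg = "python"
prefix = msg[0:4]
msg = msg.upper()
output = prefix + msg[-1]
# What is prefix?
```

Trace:
`msg = "python"` → msg = 'python'
`prefix = msg[0:4]` → prefix = 'pyth'
`msg = msg.upper()` → msg = 'PYTHON'
`output = prefix + msg[-1]` → output = 'pythN'
So prefix = 'pyth'

Answer: 'pyth'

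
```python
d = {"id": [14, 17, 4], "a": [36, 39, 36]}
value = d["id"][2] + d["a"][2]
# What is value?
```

Trace:
`d = {"id": [14, 17, 4], "a": [36, 39, 36]}` → d = {'id': [14, 17, 4], 'a': [36, 39, 36]}
`value = d["id"][2] + d["a"][2]` → value = 40
So value = 40

Answer: 40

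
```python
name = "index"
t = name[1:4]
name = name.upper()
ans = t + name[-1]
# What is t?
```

Trace:
`name = "index"` → name = 'index'
`t = name[1:4]` → t = 'nde'
`name = name.upper()` → name = 'INDEX'
`ans = t + name[-1]` → ans = 'ndeX'
So t = 'nde'

Answer: 'nde'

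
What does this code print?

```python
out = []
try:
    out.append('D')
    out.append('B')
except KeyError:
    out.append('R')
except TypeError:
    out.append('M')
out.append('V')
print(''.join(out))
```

Execution trace: 'D' (try body) → 'B' (try body, no exception) → 'V' (after the try/except). Output: DBV

Answer: DBV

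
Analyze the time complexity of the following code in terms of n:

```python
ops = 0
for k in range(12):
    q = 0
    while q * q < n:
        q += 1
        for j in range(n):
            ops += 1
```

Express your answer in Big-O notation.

Each loop level contributes: 1 × √n × n. Multiplying the contributions gives O(n√n).

Answer: O(n√n)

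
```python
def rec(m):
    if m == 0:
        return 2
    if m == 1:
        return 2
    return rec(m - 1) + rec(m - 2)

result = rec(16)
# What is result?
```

Build up from base cases: rec(0)=2, rec(1)=2, rec(2)=4, rec(3)=6, rec(4)=10, rec(5)=16, rec(6)=26, ..., rec(16)=3194

Answer: 3194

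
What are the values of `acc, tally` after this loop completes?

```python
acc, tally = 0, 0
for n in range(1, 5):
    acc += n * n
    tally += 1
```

Sum of squares and count
`acc, tally` takes the values: (0, 0) → (1, 0) → (1, 1) → (5, 1) → (5, 2) → (14, 2) → (14, 3) → (30, 3) → (30, 4)

Answer: 30, 4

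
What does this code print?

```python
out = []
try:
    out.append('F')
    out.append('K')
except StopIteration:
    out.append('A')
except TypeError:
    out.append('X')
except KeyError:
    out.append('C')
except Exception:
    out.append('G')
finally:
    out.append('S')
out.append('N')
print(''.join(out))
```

Execution trace: 'F' (try body) → 'K' (try body, no exception) → 'S' (finally) → 'N' (after the try/except). Output: FKSN

Answer: FKSN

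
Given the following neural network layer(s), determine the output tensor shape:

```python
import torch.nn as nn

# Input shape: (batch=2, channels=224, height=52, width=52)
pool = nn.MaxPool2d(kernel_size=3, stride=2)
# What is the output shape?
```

Input: (2, 224, 52, 52) -> Output: (2, 224, 25, 25)

Answer: (2, 224, 25, 25)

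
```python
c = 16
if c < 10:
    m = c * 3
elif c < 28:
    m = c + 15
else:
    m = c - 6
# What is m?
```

Trace:
`c = 16` → c = 16
`if c < 10: ...` → c < 10 is False, c < 28 is True → m = 31
So m = 31

Answer: 31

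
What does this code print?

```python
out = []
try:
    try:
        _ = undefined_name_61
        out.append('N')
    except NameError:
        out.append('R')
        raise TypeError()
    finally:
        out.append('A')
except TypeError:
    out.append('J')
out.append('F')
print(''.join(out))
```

Execution trace: 'R' (inner except NameError) → 'A' (inner finally) → 'J' (outer except TypeError) → 'F' (after the try/except). Output: RAJF

Answer: RAJF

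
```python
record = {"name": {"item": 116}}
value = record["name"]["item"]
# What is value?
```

Trace:
`record = {"name": {"item": 116}}` → record = {'name': {'item': 116}}
`value = record["name"]["item"]` → value = 116
So value = 116

Answer: 116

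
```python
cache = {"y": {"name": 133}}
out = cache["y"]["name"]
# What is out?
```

Trace:
`cache = {"y": {"name": 133}}` → cache = {'y': {'name': 133}}
`out = cache["y"]["name"]` → out = 133
So out = 133

Answer: 133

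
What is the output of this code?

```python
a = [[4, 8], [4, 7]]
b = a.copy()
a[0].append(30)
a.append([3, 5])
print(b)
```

Key concept: shallow copy with nested lists.
Step by step:
`a = [[4, 8], [4, 7]]` → a = [[4, 8], [4, 7]]
`b = a.copy()` → b = [[4, 8], [4, 7]]
`a[0].append(30)` → a = [[4, 8, 30], [4, 7]]; b = [[4, 8, 30], [4, 7]]
`a.append([3, 5])` → a = [[4, 8, 30], [4, 7], [3, 5]]
`print(b)` → prints [[4, 8, 30], [4, 7]]

Answer: [[4, 8, 30], [4, 7]]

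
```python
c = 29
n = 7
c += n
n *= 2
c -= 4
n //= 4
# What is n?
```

Trace:
`c = 29` → c = 29
`n = 7` → n = 7
`c += n` → c = 36
`n *= 2` → n = 14
`c -= 4` → c = 32
`n //= 4` → n = 3
So n = 3

Answer: 3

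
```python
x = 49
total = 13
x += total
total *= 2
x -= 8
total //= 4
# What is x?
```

Trace:
`x = 49` → x = 49
`total = 13` → total = 13
`x += total` → x = 62
`total *= 2` → total = 26
`x -= 8` → x = 54
`total //= 4` → total = 6
So x = 54

Answer: 54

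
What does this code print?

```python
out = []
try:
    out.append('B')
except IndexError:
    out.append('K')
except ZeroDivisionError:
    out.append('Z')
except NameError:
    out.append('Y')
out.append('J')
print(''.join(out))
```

Execution trace: 'B' (try body, no exception) → 'J' (after the try/except). Output: BJ

Answer: BJ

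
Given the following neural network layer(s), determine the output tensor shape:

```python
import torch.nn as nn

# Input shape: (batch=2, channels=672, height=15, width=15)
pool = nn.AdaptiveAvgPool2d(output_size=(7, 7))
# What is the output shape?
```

Input: (2, 672, 15, 15) -> Output: (2, 672, 7, 7)

Answer: (2, 672, 7, 7)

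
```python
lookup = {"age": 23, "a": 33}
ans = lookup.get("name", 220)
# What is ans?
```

Trace:
`lookup = {"age": 23, "a": 33}` → lookup = {'age': 23, 'a': 33}
`ans = lookup.get("name", 220)` → ans = 220
So ans = 220

Answer: 220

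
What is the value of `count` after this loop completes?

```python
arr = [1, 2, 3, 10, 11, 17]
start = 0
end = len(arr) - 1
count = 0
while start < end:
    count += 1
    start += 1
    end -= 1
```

Iterations until pointers meet (list length 6)
`count` takes the values: 0 → 1 → 2 → 3

Answer: 3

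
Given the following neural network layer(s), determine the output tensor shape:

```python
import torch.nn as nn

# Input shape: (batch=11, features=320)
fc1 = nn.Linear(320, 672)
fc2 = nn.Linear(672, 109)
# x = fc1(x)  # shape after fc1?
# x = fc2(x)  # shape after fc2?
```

Input: (11, 320) -> after fc1: (11, 672) -> Output: (11, 109)

Answer: (11, 109)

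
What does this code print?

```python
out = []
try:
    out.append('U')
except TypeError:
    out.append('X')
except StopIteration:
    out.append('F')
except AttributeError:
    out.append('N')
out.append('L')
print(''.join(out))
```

Execution trace: 'U' (try body, no exception) → 'L' (after the try/except). Output: UL

Answer: UL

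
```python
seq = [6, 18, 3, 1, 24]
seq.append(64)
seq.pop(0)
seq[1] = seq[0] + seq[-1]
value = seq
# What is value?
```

Trace:
`seq = [6, 18, 3, 1, 24]` → seq = [6, 18, 3, 1, 24]
`seq.append(64)` → seq = [6, 18, 3, 1, 24, 64]
`seq.pop(0)` → seq = [18, 3, 1, 24, 64]
`seq[1] = seq[0] + seq[-1]` → seq = [18, 82, 1, 24, 64]
`value = seq` → value = [18, 82, 1, 24, 64]
So value = [18, 82, 1, 24, 64]

Answer: [18, 82, 1, 24, 64]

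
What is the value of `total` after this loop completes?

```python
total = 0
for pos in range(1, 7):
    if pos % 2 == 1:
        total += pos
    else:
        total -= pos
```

Add odd, subtract even
`total` takes the values: 0 → 1 → -1 → 2 → -2 → 3 → -3

Answer: -3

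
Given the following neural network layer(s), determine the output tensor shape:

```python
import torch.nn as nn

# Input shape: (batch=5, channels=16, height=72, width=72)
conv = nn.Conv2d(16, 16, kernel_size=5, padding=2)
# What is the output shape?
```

Input: (5, 16, 72, 72) -> Output: (5, 16, 72, 72)

Answer: (5, 16, 72, 72)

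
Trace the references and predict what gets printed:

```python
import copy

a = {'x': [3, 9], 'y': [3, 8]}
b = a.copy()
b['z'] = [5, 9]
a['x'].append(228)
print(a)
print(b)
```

Key concept: shallow copy of dict with mutable values.
Step by step:
`a = {'x': [3, 9], 'y': [3, 8]}` → a = {'x': [3, 9], 'y': [3, 8]}
`b = a.copy()` → b = {'x': [3, 9], 'y': [3, 8]}
`b['z'] = [5, 9]` → b = {'x': [3, 9], 'y': [3, 8], 'z': [5, 9]}
`a['x'].append(228)` → a = {'x': [3, 9, 228], 'y': [3, 8]}; b = {'x': [3, 9, 228], 'y': [3, 8], 'z': [5, 9]}
`print(a)` → prints {'x': [3, 9, 228], 'y': [3, 8]}
`print(b)` → prints {'x': [3, 9, 228], 'y': [3, 8], 'z': [5, 9]}

Answer:
{'x': [3, 9, 228], 'y': [3, 8]}
{'x': [3, 9, 228], 'y': [3, 8], 'z': [5, 9]}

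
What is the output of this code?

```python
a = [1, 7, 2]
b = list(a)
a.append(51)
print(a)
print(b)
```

Key concept: list() constructor creates copy.
Step by step:
`a = [1, 7, 2]` → a = [1, 7, 2]
`b = list(a)` → b = [1, 7, 2]
`a.append(51)` → a = [1, 7, 2, 51]
`print(a)` → prints [1, 7, 2, 51]
`print(b)` → prints [1, 7, 2]

Answer:
[1, 7, 2, 51]
[1, 7, 2]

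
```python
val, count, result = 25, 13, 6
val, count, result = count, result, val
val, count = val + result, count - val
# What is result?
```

Trace:
`val, count, result = 25, 13, 6` → val = 25; count = 13; result = 6
`val, count, result = count, result, val` → val = 13; count = 6; result = 25
`val, count = val + result, count - val` → val = 38; count = -7
So result = 25

Answer: 25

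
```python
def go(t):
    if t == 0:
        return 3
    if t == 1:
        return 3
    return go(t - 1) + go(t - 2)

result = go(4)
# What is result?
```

Build up from base cases: go(0)=3, go(1)=3, go(2)=6, go(3)=9, go(4)=15

Answer: 15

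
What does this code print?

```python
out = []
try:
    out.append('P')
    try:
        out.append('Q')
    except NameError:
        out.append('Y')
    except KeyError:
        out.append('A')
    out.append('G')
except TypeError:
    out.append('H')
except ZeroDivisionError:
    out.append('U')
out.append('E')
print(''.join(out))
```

Execution trace: 'P' (try body) → 'Q' (inner try body, no exception) → 'G' (try body, no exception) → 'E' (after the try/except). Output: PQGE

Answer: PQGE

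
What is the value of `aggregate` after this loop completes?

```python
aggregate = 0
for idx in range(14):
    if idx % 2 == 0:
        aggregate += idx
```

Sum of even numbers 0 to 13
`aggregate` takes the values: 0 → 2 → 6 → 12 → 20 → 30 → 42

Answer: 42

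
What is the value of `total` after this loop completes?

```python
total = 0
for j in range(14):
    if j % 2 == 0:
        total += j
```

Sum of even numbers 0 to 13
`total` takes the values: 0 → 2 → 6 → 12 → 20 → 30 → 42

Answer: 42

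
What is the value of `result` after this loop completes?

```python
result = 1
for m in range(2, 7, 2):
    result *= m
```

Product of even numbers 2 to 6
`result` takes the values: 1 → 2 → 8 → 48

Answer: 48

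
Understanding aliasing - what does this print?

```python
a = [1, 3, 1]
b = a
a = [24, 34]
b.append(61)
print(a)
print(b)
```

Key concept: rebinding vs mutation: a is rebound to a new list, b still points at the original.
Step by step:
`a = [1, 3, 1]` → a = [1, 3, 1]
`b = a` → b = [1, 3, 1] (same object as a)
`a = [24, 34]` → a = [24, 34]
`b.append(61)` → b = [1, 3, 1, 61]
`print(a)` → prints [24, 34]
`print(b)` → prints [1, 3, 1, 61]

Answer:
[24, 34]
[1, 3, 1, 61]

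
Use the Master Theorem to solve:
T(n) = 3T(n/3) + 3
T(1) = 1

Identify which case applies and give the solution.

a=3, b=3, f(n)=3. log_3(3) = 1. Since c=0 < 1, Case 1 applies: T(n) = Θ(n^log_b(a)) = O(n).

Answer: O(n) - Case 1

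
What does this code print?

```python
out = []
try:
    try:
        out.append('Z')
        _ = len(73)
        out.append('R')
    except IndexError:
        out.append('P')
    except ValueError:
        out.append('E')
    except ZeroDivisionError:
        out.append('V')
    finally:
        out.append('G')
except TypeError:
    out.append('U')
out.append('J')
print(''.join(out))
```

Execution trace: 'Z' (try body) → 'G' (finally) → 'U' (outer except TypeError) → 'J' (after the try/except). Output: ZGUJ

Answer: ZGUJ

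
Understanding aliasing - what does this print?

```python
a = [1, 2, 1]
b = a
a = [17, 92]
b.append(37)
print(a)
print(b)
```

Key concept: rebinding vs mutation: a is rebound to a new list, b still points at the original.
Step by step:
`a = [1, 2, 1]` → a = [1, 2, 1]
`b = a` → b = [1, 2, 1] (same object as a)
`a = [17, 92]` → a = [17, 92]
`b.append(37)` → b = [1, 2, 1, 37]
`print(a)` → prints [17, 92]
`print(b)` → prints [1, 2, 1, 37]

Answer:
[17, 92]
[1, 2, 1, 37]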